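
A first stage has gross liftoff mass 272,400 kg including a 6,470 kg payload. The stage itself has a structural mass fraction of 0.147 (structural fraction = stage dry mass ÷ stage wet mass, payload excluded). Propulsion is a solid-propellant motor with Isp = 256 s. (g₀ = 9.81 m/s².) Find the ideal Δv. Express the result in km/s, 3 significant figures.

Stage wet mass = m₀ − payload = 272,400 − 6,470 = 265,930 kg.
Stage dry mass = ε × stage wet mass = 0.147 × 265,930 = 39,091.7 kg.
Burnout mass m_f = stage dry + payload = 39,091.7 + 6,470 = 45,561.7 kg.
v_e = Isp · g₀ = 256 × 9.81 = 2511.4 m/s.
From the ideal rocket equation, Δv = v_e · ln(272,400/45,561.7) = 2511.4 × ln(5.979) = 2511.4 × 1.7882 ≈ 4491 m/s.

Δv ≈ 4.49 km/s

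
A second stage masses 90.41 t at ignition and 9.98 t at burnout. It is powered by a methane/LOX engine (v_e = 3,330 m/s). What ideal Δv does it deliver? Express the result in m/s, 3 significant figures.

Δv ≈ 7340 m/s

Δv = v_e · ln(m₀/m_f) = 3330.0 × ln(9.059) = 3330.0 × 2.2038 ≈ 7338.6 m/s.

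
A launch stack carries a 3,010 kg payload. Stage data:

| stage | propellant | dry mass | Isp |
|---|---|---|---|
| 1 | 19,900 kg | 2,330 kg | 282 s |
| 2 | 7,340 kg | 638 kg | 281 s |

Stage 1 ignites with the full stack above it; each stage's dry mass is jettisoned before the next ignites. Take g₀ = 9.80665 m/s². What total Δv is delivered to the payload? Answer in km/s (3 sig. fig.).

Ignition mass of stage 1 = 19,900+2,330 + 7,340+638 + 3,010 = 33,218 kg.
Stage 1: m₀ = 33,218 kg, m_f = 33,218 − 19,900 = 13,318 kg; Δv = 282×9.80665×ln(2.494) = 2765.5×0.9140 ≈ 2528 m/s.
Stage 2: m₀ = 10,988 kg, m_f = 10,988 − 7,340 = 3,648 kg; Δv = 281×9.80665×ln(3.012) = 2755.7×1.1026 ≈ 3038 m/s.
Total Δv = 2528 + 3038 = 5566 m/s.

Δv ≈ 5.57 km/s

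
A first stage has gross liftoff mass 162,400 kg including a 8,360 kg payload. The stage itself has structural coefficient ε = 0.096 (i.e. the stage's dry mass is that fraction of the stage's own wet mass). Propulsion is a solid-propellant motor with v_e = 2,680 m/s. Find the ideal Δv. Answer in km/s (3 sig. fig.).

Stage wet mass = m₀ − payload = 162,400 − 8,360 = 154,040 kg.
Stage dry mass = ε × stage wet mass = 0.096 × 154,040 = 14,787.8 kg.
Burnout mass m_f = stage dry + payload = 14,787.8 + 8,360 = 23,147.8 kg.
By the Tsiolkovsky rocket equation, Δv = v_e · ln(162,400/23,147.8) = 2680.0 × ln(7.016) = 2680.0 × 1.9482 ≈ 5221 m/s.

Δv ≈ 5.22 km/s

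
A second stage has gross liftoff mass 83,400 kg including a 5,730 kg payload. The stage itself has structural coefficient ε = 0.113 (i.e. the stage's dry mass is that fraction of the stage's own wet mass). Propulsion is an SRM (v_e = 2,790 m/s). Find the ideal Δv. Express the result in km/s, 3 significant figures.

Stage wet mass = m₀ − payload = 83,400 − 5,730 = 77,670 kg.
Stage dry mass = ε × stage wet mass = 0.113 × 77,670 = 8,776.71 kg.
Burnout mass m_f = stage dry + payload = 8,776.71 + 5,730 = 14,506.71 kg.
By the Tsiolkovsky rocket equation, Δv = v_e · ln(83,400/14,506.71) = 2790.0 × ln(5.749) = 2790.0 × 1.7490 ≈ 4880 m/s.

Δv ≈ 4.88 km/s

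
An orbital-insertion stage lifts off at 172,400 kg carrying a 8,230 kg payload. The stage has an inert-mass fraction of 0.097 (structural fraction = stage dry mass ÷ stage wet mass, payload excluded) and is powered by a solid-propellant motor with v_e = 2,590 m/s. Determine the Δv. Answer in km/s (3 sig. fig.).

Δv ≈ 5.09 km/s

Stage wet mass = m₀ − payload = 172,400 − 8,230 = 164,170 kg.
Stage dry mass = ε × stage wet mass = 0.097 × 164,170 = 15,924.5 kg.
Burnout mass m_f = stage dry + payload = 15,924.5 + 8,230 = 24,154.5 kg.
Using Δv = v_e ln(m₀/m_f): Δv = v_e · ln(172,400/24,154.5) = 2590.0 × ln(7.137) = 2590.0 × 1.9653 ≈ 5090 m/s.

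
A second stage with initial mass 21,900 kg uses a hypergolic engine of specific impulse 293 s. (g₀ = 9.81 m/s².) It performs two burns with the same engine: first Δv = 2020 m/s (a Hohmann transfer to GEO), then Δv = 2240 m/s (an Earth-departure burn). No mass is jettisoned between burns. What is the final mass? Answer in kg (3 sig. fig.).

final mass ≈ 4970 kg

v_e = Isp · g₀ = 293 × 9.81 = 2874.3 m/s.
After the first burn: m = 21900 × exp(−2020/2874.3) = 21900 × 0.49521 = 10,845.1 kg.
After the second burn: m = 10,845.1 × exp(−2240/2874.3) = 10,845.1 × 0.45872 = 4,974.86 kg.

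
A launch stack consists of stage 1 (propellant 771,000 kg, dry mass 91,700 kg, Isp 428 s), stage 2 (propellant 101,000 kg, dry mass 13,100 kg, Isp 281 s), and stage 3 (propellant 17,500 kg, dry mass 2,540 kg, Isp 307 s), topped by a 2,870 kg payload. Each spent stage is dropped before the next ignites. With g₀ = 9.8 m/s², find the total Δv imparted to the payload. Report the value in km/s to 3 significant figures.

Δv ≈ 14.2 km/s

Ignition mass of stage 1 = 771,000+91,700 + 101,000+13,100 + 17,500+2,540 + 2,870 = 999,710 kg.
Stage 1: m₀ = 999,710 kg, m_f = 999,710 − 771,000 = 228,710 kg; Δv = 428×9.8×ln(4.371) = 4194.4×1.4750 ≈ 6187 m/s.
Stage 2: m₀ = 137,010 kg, m_f = 137,010 − 101,000 = 36,010 kg; Δv = 281×9.8×ln(3.805) = 2753.8×1.3363 ≈ 3680 m/s.
Stage 3: m₀ = 22,910 kg, m_f = 22,910 − 17,500 = 5,410 kg; Δv = 307×9.8×ln(4.235) = 3008.6×1.4433 ≈ 4342 m/s.
Total Δv = 6187 + 3680 + 4342 = 14209 m/s.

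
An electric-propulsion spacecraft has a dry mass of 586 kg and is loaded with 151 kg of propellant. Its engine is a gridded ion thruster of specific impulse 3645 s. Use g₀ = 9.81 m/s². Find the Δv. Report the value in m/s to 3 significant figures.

v_e = Isp · g₀ = 3645 × 9.81 = 35757.5 m/s.
m₀ = m_dry + m_prop = 586 + 151 = 737 kg.
By the Tsiolkovsky rocket equation, Δv = v_e · ln(m₀/m_f) = 35757.5 × ln(1.258) = 35757.5 × 0.2293 ≈ 8198.0 m/s.

Δv ≈ 8200 m/s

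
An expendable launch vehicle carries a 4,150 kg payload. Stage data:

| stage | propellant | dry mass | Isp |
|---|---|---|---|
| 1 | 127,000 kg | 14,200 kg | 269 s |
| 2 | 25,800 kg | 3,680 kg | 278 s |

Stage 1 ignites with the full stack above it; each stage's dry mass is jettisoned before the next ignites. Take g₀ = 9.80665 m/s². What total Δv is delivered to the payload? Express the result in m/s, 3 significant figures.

Δv ≈ 7390 m/s

Ignition mass of stage 1 = 127,000+14,200 + 25,800+3,680 + 4,150 = 174,830 kg.
Stage 1: m₀ = 174,830 kg, m_f = 174,830 − 127,000 = 47,830 kg; Δv = 269×9.80665×ln(3.655) = 2638.0×1.2962 ≈ 3419 m/s.
Stage 2: m₀ = 33,630 kg, m_f = 33,630 − 25,800 = 7,830 kg; Δv = 278×9.80665×ln(4.295) = 2726.2×1.4575 ≈ 3973 m/s.
Total Δv = 3419 + 3973 = 7392 m/s.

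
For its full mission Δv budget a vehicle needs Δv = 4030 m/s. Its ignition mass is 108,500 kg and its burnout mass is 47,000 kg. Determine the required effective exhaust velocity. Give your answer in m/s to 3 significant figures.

ln(m₀/m_f) = ln(108500/47000) = ln(2.309) = 0.8366.
v_e = Δv / ln(m₀/m_f) = 4030 / 0.8366 = 4817.1 m/s.

v_e ≈ 4820 m/s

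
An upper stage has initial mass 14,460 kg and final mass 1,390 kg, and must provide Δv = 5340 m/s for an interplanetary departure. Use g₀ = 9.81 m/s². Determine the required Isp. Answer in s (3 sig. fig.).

ln(m₀/m_f) = ln(14460/1390) = ln(10.4) = 2.3421.
v_e = Δv / ln(m₀/m_f) = 5340 / 2.3421 = 2280.0 m/s.
Isp = v_e / g₀ = 2280.0 / 9.81 = 232.4 s.

Isp ≈ 232 s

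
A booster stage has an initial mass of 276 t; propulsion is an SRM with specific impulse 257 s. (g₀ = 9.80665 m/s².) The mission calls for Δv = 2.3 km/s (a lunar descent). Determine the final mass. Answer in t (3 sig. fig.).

final mass ≈ 111 t

v_e = Isp · g₀ = 257 × 9.80665 = 2520.3 m/s.
m₀/m_f = exp(Δv / v_e) = exp(2300 / 2520.3) = exp(0.9126) = 2.4908.
m_f = m₀ / 2.4908 = 276 / 2.4908 = 110.808 t.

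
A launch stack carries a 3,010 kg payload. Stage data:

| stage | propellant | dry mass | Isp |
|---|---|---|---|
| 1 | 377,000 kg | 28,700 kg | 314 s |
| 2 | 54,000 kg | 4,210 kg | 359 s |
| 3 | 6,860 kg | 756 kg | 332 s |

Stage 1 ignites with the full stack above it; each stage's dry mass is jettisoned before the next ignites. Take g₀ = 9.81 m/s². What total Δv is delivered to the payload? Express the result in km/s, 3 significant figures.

Ignition mass of stage 1 = 377,000+28,700 + 54,000+4,210 + 6,860+756 + 3,010 = 474,536 kg.
Stage 1: m₀ = 474,536 kg, m_f = 474,536 − 377,000 = 97,536 kg; Δv = 314×9.81×ln(4.865) = 3080.3×1.5821 ≈ 4873 m/s.
Stage 2: m₀ = 68,836 kg, m_f = 68,836 − 54,000 = 14,836 kg; Δv = 359×9.81×ln(4.64) = 3521.8×1.5347 ≈ 5405 m/s.
Stage 3: m₀ = 10,626 kg, m_f = 10,626 − 6,860 = 3,766 kg; Δv = 332×9.81×ln(2.822) = 3256.9×1.0373 ≈ 3378 m/s.
Total Δv = 4873 + 5405 + 3378 = 13656 m/s.

Δv ≈ 13.7 km/s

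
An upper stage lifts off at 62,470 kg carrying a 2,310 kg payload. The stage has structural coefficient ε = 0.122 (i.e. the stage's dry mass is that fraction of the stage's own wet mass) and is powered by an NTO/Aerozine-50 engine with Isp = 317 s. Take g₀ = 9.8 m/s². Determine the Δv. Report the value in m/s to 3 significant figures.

Stage wet mass = m₀ − payload = 62,470 − 2,310 = 60,160 kg.
Stage dry mass = ε × stage wet mass = 0.122 × 60,160 = 7,339.52 kg.
Burnout mass m_f = stage dry + payload = 7,339.52 + 2,310 = 9,649.52 kg.
v_e = Isp · g₀ = 317 × 9.8 = 3106.6 m/s.
Rocket equation: Δv = v_e · ln(62,470/9,649.52) = 3106.6 × ln(6.474) = 3106.6 × 1.8678 ≈ 5802 m/s.

Δv ≈ 5800 m/s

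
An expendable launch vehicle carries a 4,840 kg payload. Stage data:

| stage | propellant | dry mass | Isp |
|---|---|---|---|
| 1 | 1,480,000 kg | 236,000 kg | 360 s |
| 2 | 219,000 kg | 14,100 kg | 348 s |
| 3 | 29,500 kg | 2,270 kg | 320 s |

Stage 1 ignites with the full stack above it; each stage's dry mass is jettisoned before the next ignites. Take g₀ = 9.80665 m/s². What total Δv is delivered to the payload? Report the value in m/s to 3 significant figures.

Ignition mass of stage 1 = 1,480,000+236,000 + 219,000+14,100 + 29,500+2,270 + 4,840 = 1,985,710 kg.
Stage 1: m₀ = 1,985,710 kg, m_f = 1,985,710 − 1,480,000 = 505,710 kg; Δv = 360×9.80665×ln(3.927) = 3530.4×1.3678 ≈ 4829 m/s.
Stage 2: m₀ = 269,710 kg, m_f = 269,710 − 219,000 = 50,710 kg; Δv = 348×9.80665×ln(5.319) = 3412.7×1.6712 ≈ 5703 m/s.
Stage 3: m₀ = 36,610 kg, m_f = 36,610 − 29,500 = 7,110 kg; Δv = 320×9.80665×ln(5.149) = 3138.1×1.6388 ≈ 5143 m/s.
Total Δv = 4829 + 5703 + 5143 = 15675 m/s.

Δv ≈ 15700 m/s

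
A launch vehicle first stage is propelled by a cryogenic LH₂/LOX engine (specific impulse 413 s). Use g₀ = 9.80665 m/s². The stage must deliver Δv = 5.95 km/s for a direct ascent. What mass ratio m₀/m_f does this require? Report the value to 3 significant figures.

mass ratio ≈ 4.35

v_e = Isp · g₀ = 413 × 9.80665 = 4050.1 m/s.
Using Δv = v_e ln(m₀/m_f): m₀/m_f = exp(Δv / v_e) = exp(5950 / 4050.1) = exp(1.4691) = 4.3452.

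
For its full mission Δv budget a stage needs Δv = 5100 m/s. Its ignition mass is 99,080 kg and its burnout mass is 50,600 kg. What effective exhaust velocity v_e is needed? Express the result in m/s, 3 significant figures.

ln(m₀/m_f) = ln(99080/50600) = ln(1.958) = 0.6720.
v_e = Δv / ln(m₀/m_f) = 5100 / 0.6720 = 7589.6 m/s.

v_e ≈ 7590 m/s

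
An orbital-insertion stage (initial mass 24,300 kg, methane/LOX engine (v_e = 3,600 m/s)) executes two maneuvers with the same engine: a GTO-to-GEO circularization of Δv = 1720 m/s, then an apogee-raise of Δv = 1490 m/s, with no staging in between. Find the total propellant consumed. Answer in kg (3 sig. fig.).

total propellant consumed ≈ 14300 kg

After the first burn: m = 24300 × exp(−1720/3600.0) = 24300 × 0.62016 = 15,069.9 kg.
After the second burn: m = 15,069.9 × exp(−1490/3600.0) = 15,069.9 × 0.66107 = 9,962.26 kg.
Total propellant = m₀ − m_final = 24300 − 9,962.26 = 14,337.74 kg.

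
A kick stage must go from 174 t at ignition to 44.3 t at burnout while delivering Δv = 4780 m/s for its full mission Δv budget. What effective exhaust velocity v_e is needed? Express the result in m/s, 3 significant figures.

ln(m₀/m_f) = ln(174000/44300) = ln(3.928) = 1.3681.
v_e = Δv / ln(m₀/m_f) = 4780 / 1.3681 = 3494.0 m/s.

v_e ≈ 3490 m/s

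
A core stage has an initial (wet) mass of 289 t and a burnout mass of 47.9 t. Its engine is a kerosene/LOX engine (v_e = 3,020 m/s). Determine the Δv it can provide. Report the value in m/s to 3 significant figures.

From the ideal rocket equation, Δv = v_e · ln(m₀/m_f) = 3020.0 × ln(6.033) = 3020.0 × 1.7973 ≈ 5427.9 m/s.

Δv ≈ 5430 m/s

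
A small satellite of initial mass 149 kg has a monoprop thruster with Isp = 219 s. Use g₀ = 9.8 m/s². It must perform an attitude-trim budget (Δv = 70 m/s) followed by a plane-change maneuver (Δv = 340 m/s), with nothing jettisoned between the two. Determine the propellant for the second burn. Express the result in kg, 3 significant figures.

propellant for the second burn ≈ 21.1 kg

v_e = Isp · g₀ = 219 × 9.8 = 2146.2 m/s.
After the first burn: m = 149 × exp(−70/2146.2) = 149 × 0.96791 = 144.219 kg.
After the second burn: m = 144.219 × exp(−340/2146.2) = 144.219 × 0.85349 = 123.089 kg.
Second-burn propellant = 144.219 − 123.089 = 21.13 kg.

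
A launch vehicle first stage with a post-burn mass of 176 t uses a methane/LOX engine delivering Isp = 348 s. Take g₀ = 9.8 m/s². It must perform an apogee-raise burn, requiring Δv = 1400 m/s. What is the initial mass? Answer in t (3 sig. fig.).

initial mass ≈ 265 t

v_e = Isp · g₀ = 348 × 9.8 = 3410.4 m/s.
Using Δv = v_e ln(m₀/m_f): m₀/m_f = exp(Δv / v_e) = exp(1400 / 3410.4) = exp(0.4105) = 1.5076.
m₀ = m_f × 1.5076 = 176 × 1.5076 = 265.338 t.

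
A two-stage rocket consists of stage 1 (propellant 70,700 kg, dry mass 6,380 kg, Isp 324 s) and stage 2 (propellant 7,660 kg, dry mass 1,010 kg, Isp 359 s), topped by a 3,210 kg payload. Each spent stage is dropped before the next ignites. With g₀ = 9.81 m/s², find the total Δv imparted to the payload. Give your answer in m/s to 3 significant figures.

Δv ≈ 8680 m/s

Ignition mass of stage 1 = 70,700+6,380 + 7,660+1,010 + 3,210 = 88,960 kg.
Stage 1: m₀ = 88,960 kg, m_f = 88,960 − 70,700 = 18,260 kg; Δv = 324×9.81×ln(4.872) = 3178.4×1.5835 ≈ 5033 m/s.
Stage 2: m₀ = 11,880 kg, m_f = 11,880 − 7,660 = 4,220 kg; Δv = 359×9.81×ln(2.815) = 3521.8×1.0350 ≈ 3645 m/s.
Total Δv = 5033 + 3645 = 8678 m/s.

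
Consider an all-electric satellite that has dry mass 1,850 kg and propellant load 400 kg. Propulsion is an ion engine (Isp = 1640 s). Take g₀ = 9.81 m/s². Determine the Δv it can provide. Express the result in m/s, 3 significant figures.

Δv ≈ 3150 m/s

v_e = Isp · g₀ = 1640 × 9.81 = 16088.4 m/s.
m₀ = m_dry + m_prop = 1,850 + 400 = 2,250 kg.
Using Δv = v_e ln(m₀/m_f): Δv = v_e · ln(m₀/m_f) = 16088.4 × ln(1.216) = 16088.4 × 0.1957 ≈ 3149.2 m/s.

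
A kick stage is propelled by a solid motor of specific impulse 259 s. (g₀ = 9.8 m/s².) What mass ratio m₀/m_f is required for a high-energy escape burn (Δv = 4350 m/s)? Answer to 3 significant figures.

mass ratio ≈ 5.55

v_e = Isp · g₀ = 259 × 9.8 = 2538.2 m/s.
By the Tsiolkovsky rocket equation, m₀/m_f = exp(Δv / v_e) = exp(4350 / 2538.2) = exp(1.7138) = 5.5501.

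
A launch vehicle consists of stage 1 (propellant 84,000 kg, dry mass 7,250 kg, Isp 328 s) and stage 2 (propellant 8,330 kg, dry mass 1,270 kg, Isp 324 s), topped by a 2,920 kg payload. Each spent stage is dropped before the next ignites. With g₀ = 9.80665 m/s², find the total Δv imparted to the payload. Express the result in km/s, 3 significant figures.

Δv ≈ 8.81 km/s

Ignition mass of stage 1 = 84,000+7,250 + 8,330+1,270 + 2,920 = 103,770 kg.
Stage 1: m₀ = 103,770 kg, m_f = 103,770 − 84,000 = 19,770 kg; Δv = 328×9.80665×ln(5.249) = 3216.6×1.6580 ≈ 5333 m/s.
Stage 2: m₀ = 12,520 kg, m_f = 12,520 − 8,330 = 4,190 kg; Δv = 324×9.80665×ln(2.988) = 3177.4×1.0946 ≈ 3478 m/s.
Total Δv = 5333 + 3478 = 8811 m/s.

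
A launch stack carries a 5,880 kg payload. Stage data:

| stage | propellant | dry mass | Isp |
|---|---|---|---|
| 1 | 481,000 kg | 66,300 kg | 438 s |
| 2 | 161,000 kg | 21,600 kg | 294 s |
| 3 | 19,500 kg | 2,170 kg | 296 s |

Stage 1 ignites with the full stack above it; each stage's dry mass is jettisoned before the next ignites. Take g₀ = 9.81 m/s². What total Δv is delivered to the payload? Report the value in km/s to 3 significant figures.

Ignition mass of stage 1 = 481,000+66,300 + 161,000+21,600 + 19,500+2,170 + 5,880 = 757,450 kg.
Stage 1: m₀ = 757,450 kg, m_f = 757,450 − 481,000 = 276,450 kg; Δv = 438×9.81×ln(2.74) = 4296.8×1.0079 ≈ 4331 m/s.
Stage 2: m₀ = 210,150 kg, m_f = 210,150 − 161,000 = 49,150 kg; Δv = 294×9.81×ln(4.276) = 2884.1×1.4529 ≈ 4190 m/s.
Stage 3: m₀ = 27,550 kg, m_f = 27,550 − 19,500 = 8,050 kg; Δv = 296×9.81×ln(3.422) = 2903.8×1.2303 ≈ 3573 m/s.
Total Δv = 4331 + 4190 + 3573 = 12094 m/s.

Δv ≈ 12.1 km/s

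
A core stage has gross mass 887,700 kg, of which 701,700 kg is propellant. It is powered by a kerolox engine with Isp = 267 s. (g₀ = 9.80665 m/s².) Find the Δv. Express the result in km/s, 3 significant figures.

v_e = Isp · g₀ = 267 × 9.80665 = 2618.4 m/s.
m_f = m₀ − m_prop = 887,700 − 701,700 = 186,000 kg.
Δv = v_e · ln(m₀/m_f) = 2618.4 × ln(4.773) = 2618.4 × 1.5629 ≈ 4092.2 m/s.

Δv ≈ 4.09 km/s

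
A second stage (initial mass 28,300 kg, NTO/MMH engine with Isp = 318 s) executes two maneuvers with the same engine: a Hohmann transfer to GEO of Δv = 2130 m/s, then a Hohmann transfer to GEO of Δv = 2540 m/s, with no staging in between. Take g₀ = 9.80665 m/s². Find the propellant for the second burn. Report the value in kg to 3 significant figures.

propellant for the second burn ≈ 7960 kg

v_e = Isp · g₀ = 318 × 9.80665 = 3118.5 m/s.
After the first burn: m = 28300 × exp(−2130/3118.5) = 28300 × 0.50509 = 14,294 kg.
After the second burn: m = 14,294 × exp(−2540/3118.5) = 14,294 × 0.44286 = 6,330.24 kg.
Second-burn propellant = 14,294 − 6,330.24 = 7,963.76 kg.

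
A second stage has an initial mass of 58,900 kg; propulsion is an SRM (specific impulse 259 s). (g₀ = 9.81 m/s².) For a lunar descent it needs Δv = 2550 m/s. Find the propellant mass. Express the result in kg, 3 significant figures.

propellant mass ≈ 37300 kg

v_e = Isp · g₀ = 259 × 9.81 = 2540.8 m/s.
Using Δv = v_e ln(m₀/m_f): m₀/m_f = exp(Δv / v_e) = exp(2550 / 2540.8) = exp(1.0036) = 2.7282.
m_f = 58,900 / 2.7282 = 21,589.3 kg, so propellant = m₀ − m_f = 58,900 − 21,589.3 = 37,310.7 kg.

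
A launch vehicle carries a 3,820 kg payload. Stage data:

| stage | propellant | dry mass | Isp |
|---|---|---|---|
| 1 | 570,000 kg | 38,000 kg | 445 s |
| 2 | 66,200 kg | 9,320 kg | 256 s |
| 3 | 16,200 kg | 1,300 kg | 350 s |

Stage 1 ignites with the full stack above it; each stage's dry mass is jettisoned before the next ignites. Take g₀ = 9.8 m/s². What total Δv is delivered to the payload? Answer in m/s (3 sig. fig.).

Δv ≈ 15000 m/s

Ignition mass of stage 1 = 570,000+38,000 + 66,200+9,320 + 16,200+1,300 + 3,820 = 704,840 kg.
Stage 1: m₀ = 704,840 kg, m_f = 704,840 − 570,000 = 134,840 kg; Δv = 445×9.8×ln(5.227) = 4361.0×1.6539 ≈ 7213 m/s.
Stage 2: m₀ = 96,840 kg, m_f = 96,840 − 66,200 = 30,640 kg; Δv = 256×9.8×ln(3.161) = 2508.8×1.1508 ≈ 2887 m/s.
Stage 3: m₀ = 21,320 kg, m_f = 21,320 − 16,200 = 5,120 kg; Δv = 350×9.8×ln(4.164) = 3430.0×1.4265 ≈ 4893 m/s.
Total Δv = 7213 + 2887 + 4893 = 14993 m/s.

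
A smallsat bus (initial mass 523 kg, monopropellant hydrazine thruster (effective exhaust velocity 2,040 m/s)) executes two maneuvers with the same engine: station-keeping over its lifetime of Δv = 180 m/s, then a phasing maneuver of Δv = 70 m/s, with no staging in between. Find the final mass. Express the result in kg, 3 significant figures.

After the first burn: m = 523 × exp(−180/2040.0) = 523 × 0.91555 = 478.833 kg.
After the second burn: m = 478.833 × exp(−70/2040.0) = 478.833 × 0.96627 = 462.682 kg.

final mass ≈ 463 kg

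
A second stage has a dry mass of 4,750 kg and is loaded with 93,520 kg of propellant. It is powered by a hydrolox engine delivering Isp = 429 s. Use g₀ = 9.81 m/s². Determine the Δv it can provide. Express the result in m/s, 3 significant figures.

v_e = Isp · g₀ = 429 × 9.81 = 4208.5 m/s.
m₀ = m_dry + m_prop = 4,750 + 93,520 = 98,270 kg.
By the Tsiolkovsky rocket equation, Δv = v_e · ln(m₀/m_f) = 4208.5 × ln(20.69) = 4208.5 × 3.0296 ≈ 12749.9 m/s.

Δv ≈ 12700 m/s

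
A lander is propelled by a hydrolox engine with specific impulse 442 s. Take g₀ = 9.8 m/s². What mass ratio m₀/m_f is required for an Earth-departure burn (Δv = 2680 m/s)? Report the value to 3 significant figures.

mass ratio ≈ 1.86

v_e = Isp · g₀ = 442 × 9.8 = 4331.6 m/s.
By the Tsiolkovsky rocket equation, m₀/m_f = exp(Δv / v_e) = exp(2680 / 4331.6) = exp(0.6187) = 1.8565.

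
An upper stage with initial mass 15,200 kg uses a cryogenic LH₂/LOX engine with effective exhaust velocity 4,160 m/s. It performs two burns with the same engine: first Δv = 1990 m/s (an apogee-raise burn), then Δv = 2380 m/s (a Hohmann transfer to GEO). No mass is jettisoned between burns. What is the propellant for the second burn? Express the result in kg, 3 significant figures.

After the first burn: m = 15200 × exp(−1990/4160.0) = 15200 × 0.61980 = 9,420.96 kg.
After the second burn: m = 9,420.96 × exp(−2380/4160.0) = 9,420.96 × 0.56433 = 5,316.53 kg.
Second-burn propellant = 9,420.96 − 5,316.53 = 4,104.43 kg.

propellant for the second burn ≈ 4100 kg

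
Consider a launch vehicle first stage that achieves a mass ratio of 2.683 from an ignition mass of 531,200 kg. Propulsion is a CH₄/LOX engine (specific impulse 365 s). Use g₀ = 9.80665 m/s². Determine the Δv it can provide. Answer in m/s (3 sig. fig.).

v_e = Isp · g₀ = 365 × 9.80665 = 3579.4 m/s.
From the ideal rocket equation, Δv = v_e · ln(2.683) = 3579.4 × 0.9869 ≈ 3532.7 m/s.

Δv ≈ 3530 m/s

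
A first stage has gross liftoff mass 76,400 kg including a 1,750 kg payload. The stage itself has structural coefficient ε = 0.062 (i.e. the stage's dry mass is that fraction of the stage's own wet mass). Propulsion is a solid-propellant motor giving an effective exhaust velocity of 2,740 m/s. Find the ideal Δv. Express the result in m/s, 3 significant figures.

Δv ≈ 6800 m/s

Stage wet mass = m₀ − payload = 76,400 − 1,750 = 74,650 kg.
Stage dry mass = ε × stage wet mass = 0.062 × 74,650 = 4,628.3 kg.
Burnout mass m_f = stage dry + payload = 4,628.3 + 1,750 = 6,378.3 kg.
Δv = v_e · ln(76,400/6,378.3) = 2740.0 × ln(11.98) = 2740.0 × 2.4831 ≈ 6804 m/s.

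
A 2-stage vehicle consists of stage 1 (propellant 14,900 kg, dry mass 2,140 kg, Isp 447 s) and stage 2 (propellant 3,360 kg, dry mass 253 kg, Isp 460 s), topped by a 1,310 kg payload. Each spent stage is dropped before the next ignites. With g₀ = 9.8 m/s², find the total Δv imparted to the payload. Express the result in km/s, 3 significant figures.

Ignition mass of stage 1 = 14,900+2,140 + 3,360+253 + 1,310 = 21,963 kg.
Stage 1: m₀ = 21,963 kg, m_f = 21,963 − 14,900 = 7,063 kg; Δv = 447×9.8×ln(3.11) = 4380.6×1.1345 ≈ 4970 m/s.
Stage 2: m₀ = 4,923 kg, m_f = 4,923 − 3,360 = 1,563 kg; Δv = 460×9.8×ln(3.15) = 4508.0×1.1473 ≈ 5172 m/s.
Total Δv = 4970 + 5172 = 10142 m/s.

Δv ≈ 10.1 km/s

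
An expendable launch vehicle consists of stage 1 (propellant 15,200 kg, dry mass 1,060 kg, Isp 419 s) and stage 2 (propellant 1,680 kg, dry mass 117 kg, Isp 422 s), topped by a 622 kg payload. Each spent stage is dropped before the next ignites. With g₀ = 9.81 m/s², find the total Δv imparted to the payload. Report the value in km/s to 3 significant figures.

Ignition mass of stage 1 = 15,200+1,060 + 1,680+117 + 622 = 18,679 kg.
Stage 1: m₀ = 18,679 kg, m_f = 18,679 − 15,200 = 3,479 kg; Δv = 419×9.81×ln(5.369) = 4110.4×1.6807 ≈ 6908 m/s.
Stage 2: m₀ = 2,419 kg, m_f = 2,419 − 1,680 = 739 kg; Δv = 422×9.81×ln(3.273) = 4139.8×1.1858 ≈ 4909 m/s.
Total Δv = 6908 + 4909 = 11817 m/s.

Δv ≈ 11.8 km/s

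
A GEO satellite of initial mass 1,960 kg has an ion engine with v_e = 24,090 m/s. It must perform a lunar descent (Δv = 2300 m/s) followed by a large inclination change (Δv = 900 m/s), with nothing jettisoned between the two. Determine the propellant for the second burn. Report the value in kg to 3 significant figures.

propellant for the second burn ≈ 65.3 kg

After the first burn: m = 1960 × exp(−2300/24090.0) = 1960 × 0.90894 = 1,781.52 kg.
After the second burn: m = 1,781.52 × exp(−900/24090.0) = 1,781.52 × 0.96333 = 1,716.19 kg.
Second-burn propellant = 1,781.52 − 1,716.19 = 65.33 kg.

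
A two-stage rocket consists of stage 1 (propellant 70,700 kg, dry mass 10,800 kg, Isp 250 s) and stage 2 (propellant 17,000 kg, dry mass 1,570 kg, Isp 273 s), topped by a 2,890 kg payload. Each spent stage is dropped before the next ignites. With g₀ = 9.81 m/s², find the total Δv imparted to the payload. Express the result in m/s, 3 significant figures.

Ignition mass of stage 1 = 70,700+10,800 + 17,000+1,570 + 2,890 = 102,960 kg.
Stage 1: m₀ = 102,960 kg, m_f = 102,960 − 70,700 = 32,260 kg; Δv = 250×9.81×ln(3.192) = 2452.5×1.1605 ≈ 2846 m/s.
Stage 2: m₀ = 21,460 kg, m_f = 21,460 − 17,000 = 4,460 kg; Δv = 273×9.81×ln(4.812) = 2678.1×1.5710 ≈ 4207 m/s.
Total Δv = 2846 + 4207 = 7053 m/s.

Δv ≈ 7050 m/s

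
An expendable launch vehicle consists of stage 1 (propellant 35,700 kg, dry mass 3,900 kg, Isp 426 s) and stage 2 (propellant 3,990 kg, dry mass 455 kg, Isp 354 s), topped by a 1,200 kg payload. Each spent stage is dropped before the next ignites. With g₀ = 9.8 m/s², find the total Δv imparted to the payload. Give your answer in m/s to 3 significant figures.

Ignition mass of stage 1 = 35,700+3,900 + 3,990+455 + 1,200 = 45,245 kg.
Stage 1: m₀ = 45,245 kg, m_f = 45,245 − 35,700 = 9,545 kg; Δv = 426×9.8×ln(4.74) = 4174.8×1.5561 ≈ 6496 m/s.
Stage 2: m₀ = 5,645 kg, m_f = 5,645 − 3,990 = 1,655 kg; Δv = 354×9.8×ln(3.411) = 3469.2×1.2270 ≈ 4257 m/s.
Total Δv = 6496 + 4257 = 10753 m/s.

Δv ≈ 10800 m/s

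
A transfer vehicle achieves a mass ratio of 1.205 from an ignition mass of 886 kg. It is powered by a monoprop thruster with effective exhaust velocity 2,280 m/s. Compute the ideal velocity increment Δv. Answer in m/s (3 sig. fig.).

Rocket equation: Δv = v_e · ln(1.205) = 2280.0 × 0.1865 ≈ 425.2 m/s.

Δv ≈ 425 m/s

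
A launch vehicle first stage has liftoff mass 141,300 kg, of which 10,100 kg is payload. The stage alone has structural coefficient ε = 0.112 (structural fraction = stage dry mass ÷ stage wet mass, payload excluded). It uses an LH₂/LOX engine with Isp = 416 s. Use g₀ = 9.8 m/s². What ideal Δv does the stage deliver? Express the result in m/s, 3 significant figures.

Stage wet mass = m₀ − payload = 141,300 − 10,100 = 131,200 kg.
Stage dry mass = ε × stage wet mass = 0.112 × 131,200 = 14,694.4 kg.
Burnout mass m_f = stage dry + payload = 14,694.4 + 10,100 = 24,794.4 kg.
v_e = Isp · g₀ = 416 × 9.8 = 4076.8 m/s.
Δv = v_e · ln(141,300/24,794.4) = 4076.8 × ln(5.699) = 4076.8 × 1.7403 ≈ 7095 m/s.

Δv ≈ 7090 m/s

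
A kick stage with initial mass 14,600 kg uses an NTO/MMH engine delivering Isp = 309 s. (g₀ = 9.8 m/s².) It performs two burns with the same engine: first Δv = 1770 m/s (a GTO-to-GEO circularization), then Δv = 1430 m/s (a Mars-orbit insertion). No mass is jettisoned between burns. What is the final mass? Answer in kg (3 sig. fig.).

final mass ≈ 5070 kg

v_e = Isp · g₀ = 309 × 9.8 = 3028.2 m/s.
After the first burn: m = 14600 × exp(−1770/3028.2) = 14600 × 0.55738 = 8,137.75 kg.
After the second burn: m = 8,137.75 × exp(−1430/3028.2) = 8,137.75 × 0.62361 = 5,074.78 kg.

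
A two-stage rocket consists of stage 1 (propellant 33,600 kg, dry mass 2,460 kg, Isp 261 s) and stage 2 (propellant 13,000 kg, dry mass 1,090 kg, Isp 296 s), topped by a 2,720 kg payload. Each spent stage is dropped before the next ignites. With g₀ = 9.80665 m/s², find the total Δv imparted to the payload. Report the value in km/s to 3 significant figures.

Ignition mass of stage 1 = 33,600+2,460 + 13,000+1,090 + 2,720 = 52,870 kg.
Stage 1: m₀ = 52,870 kg, m_f = 52,870 − 33,600 = 19,270 kg; Δv = 261×9.80665×ln(2.744) = 2559.5×1.0093 ≈ 2583 m/s.
Stage 2: m₀ = 16,810 kg, m_f = 16,810 − 13,000 = 3,810 kg; Δv = 296×9.80665×ln(4.412) = 2902.8×1.4843 ≈ 4309 m/s.
Total Δv = 2583 + 4309 = 6892 m/s.

Δv ≈ 6.89 km/s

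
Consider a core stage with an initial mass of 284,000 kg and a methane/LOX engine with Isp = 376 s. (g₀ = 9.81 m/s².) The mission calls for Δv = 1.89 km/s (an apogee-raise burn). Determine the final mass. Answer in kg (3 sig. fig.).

v_e = Isp · g₀ = 376 × 9.81 = 3688.6 m/s.
m₀/m_f = exp(Δv / v_e) = exp(1890 / 3688.6) = exp(0.5124) = 1.6693.
m_f = m₀ / 1.6693 = 284,000 / 1.6693 = 170,131 kg.

final mass ≈ 170000 kg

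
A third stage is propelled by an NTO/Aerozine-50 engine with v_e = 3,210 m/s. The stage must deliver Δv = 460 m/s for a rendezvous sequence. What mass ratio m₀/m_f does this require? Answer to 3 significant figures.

Using Δv = v_e ln(m₀/m_f): m₀/m_f = exp(Δv / v_e) = exp(460 / 3210.0) = exp(0.1433) = 1.1541.

mass ratio ≈ 1.15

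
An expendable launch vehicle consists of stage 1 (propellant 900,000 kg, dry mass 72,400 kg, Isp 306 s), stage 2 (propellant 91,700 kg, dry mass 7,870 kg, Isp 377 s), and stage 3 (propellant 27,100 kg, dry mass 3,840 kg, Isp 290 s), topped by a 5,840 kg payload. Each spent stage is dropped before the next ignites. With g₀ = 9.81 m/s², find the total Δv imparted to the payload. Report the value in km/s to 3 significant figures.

Δv ≈ 12.9 km/s

Ignition mass of stage 1 = 900,000+72,400 + 91,700+7,870 + 27,100+3,840 + 5,840 = 1,108,750 kg.
Stage 1: m₀ = 1,108,750 kg, m_f = 1,108,750 − 900,000 = 208,750 kg; Δv = 306×9.81×ln(5.311) = 3001.9×1.6699 ≈ 5013 m/s.
Stage 2: m₀ = 136,350 kg, m_f = 136,350 − 91,700 = 44,650 kg; Δv = 377×9.81×ln(3.054) = 3698.4×1.1164 ≈ 4129 m/s.
Stage 3: m₀ = 36,780 kg, m_f = 36,780 − 27,100 = 9,680 kg; Δv = 290×9.81×ln(3.8) = 2844.9×1.3349 ≈ 3798 m/s.
Total Δv = 5013 + 4129 + 3798 = 12940 m/s.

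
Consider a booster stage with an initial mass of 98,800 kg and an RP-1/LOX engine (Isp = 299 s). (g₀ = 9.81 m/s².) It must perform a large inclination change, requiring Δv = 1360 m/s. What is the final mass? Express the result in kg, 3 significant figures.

final mass ≈ 62100 kg

v_e = Isp · g₀ = 299 × 9.81 = 2933.2 m/s.
By the Tsiolkovsky rocket equation, m₀/m_f = exp(Δv / v_e) = exp(1360 / 2933.2) = exp(0.4637) = 1.5899.
m_f = m₀ / 1.5899 = 98,800 / 1.5899 = 62,142.3 kg.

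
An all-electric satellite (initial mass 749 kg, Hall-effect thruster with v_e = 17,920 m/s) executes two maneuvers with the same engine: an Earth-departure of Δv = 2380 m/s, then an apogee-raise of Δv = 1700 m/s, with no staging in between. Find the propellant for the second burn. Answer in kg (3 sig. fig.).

propellant for the second burn ≈ 59.4 kg

After the first burn: m = 749 × exp(−2380/17920.0) = 749 × 0.87563 = 655.847 kg.
After the second burn: m = 655.847 × exp(−1700/17920.0) = 655.847 × 0.90949 = 596.486 kg.
Second-burn propellant = 655.847 − 596.486 = 59.361 kg.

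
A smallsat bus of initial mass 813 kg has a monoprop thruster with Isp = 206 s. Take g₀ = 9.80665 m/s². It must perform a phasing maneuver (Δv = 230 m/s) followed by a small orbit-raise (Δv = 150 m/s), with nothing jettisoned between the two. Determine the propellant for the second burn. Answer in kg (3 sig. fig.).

propellant for the second burn ≈ 51.9 kg

v_e = Isp · g₀ = 206 × 9.80665 = 2020.2 m/s.
After the first burn: m = 813 × exp(−230/2020.2) = 813 × 0.89239 = 725.513 kg.
After the second burn: m = 725.513 × exp(−150/2020.2) = 725.513 × 0.92844 = 673.595 kg.
Second-burn propellant = 725.513 − 673.595 = 51.918 kg.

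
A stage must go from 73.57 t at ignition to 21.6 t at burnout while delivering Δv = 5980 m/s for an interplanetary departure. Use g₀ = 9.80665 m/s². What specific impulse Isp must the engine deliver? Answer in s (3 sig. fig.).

ln(m₀/m_f) = ln(73570/21600) = ln(3.406) = 1.2255.
v_e = Δv / ln(m₀/m_f) = 5980 / 1.2255 = 4879.5 m/s.
Isp = v_e / g₀ = 4879.5 / 9.80665 = 497.6 s.

Isp ≈ 498 s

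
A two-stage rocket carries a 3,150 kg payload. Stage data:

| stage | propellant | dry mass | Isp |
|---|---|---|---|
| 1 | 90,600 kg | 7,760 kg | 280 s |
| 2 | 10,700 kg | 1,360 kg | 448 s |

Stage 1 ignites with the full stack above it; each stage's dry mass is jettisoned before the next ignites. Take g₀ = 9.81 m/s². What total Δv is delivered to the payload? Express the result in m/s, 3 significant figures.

Ignition mass of stage 1 = 90,600+7,760 + 10,700+1,360 + 3,150 = 113,570 kg.
Stage 1: m₀ = 113,570 kg, m_f = 113,570 − 90,600 = 22,970 kg; Δv = 280×9.81×ln(4.944) = 2746.8×1.5982 ≈ 4390 m/s.
Stage 2: m₀ = 15,210 kg, m_f = 15,210 − 10,700 = 4,510 kg; Δv = 448×9.81×ln(3.373) = 4394.9×1.2157 ≈ 5343 m/s.
Total Δv = 4390 + 5343 = 9733 m/s.

Δv ≈ 9730 m/s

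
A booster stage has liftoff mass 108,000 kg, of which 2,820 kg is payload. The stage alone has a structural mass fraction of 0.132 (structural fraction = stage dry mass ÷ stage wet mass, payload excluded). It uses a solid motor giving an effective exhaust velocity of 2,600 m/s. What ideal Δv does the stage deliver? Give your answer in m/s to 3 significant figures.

Δv ≈ 4850 m/s

Stage wet mass = m₀ − payload = 108,000 − 2,820 = 105,180 kg.
Stage dry mass = ε × stage wet mass = 0.132 × 105,180 = 13,883.8 kg.
Burnout mass m_f = stage dry + payload = 13,883.8 + 2,820 = 16,703.8 kg.
Using Δv = v_e ln(m₀/m_f): Δv = v_e · ln(108,000/16,703.8) = 2600.0 × ln(6.466) = 2600.0 × 1.8665 ≈ 4853 m/s.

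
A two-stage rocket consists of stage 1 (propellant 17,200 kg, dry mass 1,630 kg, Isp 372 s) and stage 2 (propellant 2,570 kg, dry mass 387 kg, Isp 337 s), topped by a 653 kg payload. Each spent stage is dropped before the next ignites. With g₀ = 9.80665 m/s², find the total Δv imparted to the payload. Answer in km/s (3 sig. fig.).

Ignition mass of stage 1 = 17,200+1,630 + 2,570+387 + 653 = 22,440 kg.
Stage 1: m₀ = 22,440 kg, m_f = 22,440 − 17,200 = 5,240 kg; Δv = 372×9.80665×ln(4.282) = 3648.1×1.4545 ≈ 5306 m/s.
Stage 2: m₀ = 3,610 kg, m_f = 3,610 − 2,570 = 1,040 kg; Δv = 337×9.80665×ln(3.471) = 3304.8×1.2445 ≈ 4113 m/s.
Total Δv = 5306 + 4113 = 9419 m/s.

Δv ≈ 9.42 km/s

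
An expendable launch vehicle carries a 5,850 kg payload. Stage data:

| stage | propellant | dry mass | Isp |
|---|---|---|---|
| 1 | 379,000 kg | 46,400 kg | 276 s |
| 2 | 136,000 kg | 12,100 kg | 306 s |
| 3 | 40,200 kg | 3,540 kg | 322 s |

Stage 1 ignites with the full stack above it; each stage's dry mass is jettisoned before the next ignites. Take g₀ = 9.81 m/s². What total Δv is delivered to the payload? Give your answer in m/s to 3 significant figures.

Ignition mass of stage 1 = 379,000+46,400 + 136,000+12,100 + 40,200+3,540 + 5,850 = 623,090 kg.
Stage 1: m₀ = 623,090 kg, m_f = 623,090 − 379,000 = 244,090 kg; Δv = 276×9.81×ln(2.553) = 2707.6×0.9372 ≈ 2537 m/s.
Stage 2: m₀ = 197,690 kg, m_f = 197,690 − 136,000 = 61,690 kg; Δv = 306×9.81×ln(3.205) = 3001.9×1.1646 ≈ 3496 m/s.
Stage 3: m₀ = 49,590 kg, m_f = 49,590 − 40,200 = 9,390 kg; Δv = 322×9.81×ln(5.281) = 3158.8×1.6641 ≈ 5257 m/s.
Total Δv = 2537 + 3496 + 5257 = 11290 m/s.

Δv ≈ 11300 m/s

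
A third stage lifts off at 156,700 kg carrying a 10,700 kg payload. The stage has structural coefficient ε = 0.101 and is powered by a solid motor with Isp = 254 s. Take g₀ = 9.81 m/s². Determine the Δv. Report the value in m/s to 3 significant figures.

Stage wet mass = m₀ − payload = 156,700 − 10,700 = 146,000 kg.
Stage dry mass = ε × stage wet mass = 0.101 × 146,000 = 14,746 kg.
Burnout mass m_f = stage dry + payload = 14,746 + 10,700 = 25,446 kg.
v_e = Isp · g₀ = 254 × 9.81 = 2491.7 m/s.
By the Tsiolkovsky rocket equation, Δv = v_e · ln(156,700/25,446) = 2491.7 × ln(6.158) = 2491.7 × 1.8178 ≈ 4529 m/s.

Δv ≈ 4530 m/s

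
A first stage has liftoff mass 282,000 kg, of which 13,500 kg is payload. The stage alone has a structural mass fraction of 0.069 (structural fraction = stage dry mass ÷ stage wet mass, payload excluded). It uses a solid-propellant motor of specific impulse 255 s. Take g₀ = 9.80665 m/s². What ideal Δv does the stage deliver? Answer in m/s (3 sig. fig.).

Stage wet mass = m₀ − payload = 282,000 − 13,500 = 268,500 kg.
Stage dry mass = ε × stage wet mass = 0.069 × 268,500 = 18,526.5 kg.
Burnout mass m_f = stage dry + payload = 18,526.5 + 13,500 = 32,026.5 kg.
v_e = Isp · g₀ = 255 × 9.80665 = 2500.7 m/s.
By the Tsiolkovsky rocket equation, Δv = v_e · ln(282,000/32,026.5) = 2500.7 × ln(8.805) = 2500.7 × 2.1753 ≈ 5440 m/s.

Δv ≈ 5440 m/s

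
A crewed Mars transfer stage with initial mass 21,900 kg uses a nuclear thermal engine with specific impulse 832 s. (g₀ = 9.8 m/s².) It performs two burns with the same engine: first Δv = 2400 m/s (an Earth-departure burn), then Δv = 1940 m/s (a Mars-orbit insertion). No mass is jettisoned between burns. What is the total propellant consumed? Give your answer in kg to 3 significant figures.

v_e = Isp · g₀ = 832 × 9.8 = 8153.6 m/s.
After the first burn: m = 21900 × exp(−2400/8153.6) = 21900 × 0.74502 = 16,315.9 kg.
After the second burn: m = 16,315.9 × exp(−1940/8153.6) = 16,315.9 × 0.78826 = 12,861.2 kg.
Total propellant = m₀ − m_final = 21900 − 12,861.2 = 9,038.8 kg.

total propellant consumed ≈ 9040 kg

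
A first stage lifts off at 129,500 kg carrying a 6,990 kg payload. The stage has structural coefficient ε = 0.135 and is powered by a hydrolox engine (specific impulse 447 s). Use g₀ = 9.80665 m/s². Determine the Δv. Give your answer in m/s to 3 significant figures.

Stage wet mass = m₀ − payload = 129,500 − 6,990 = 122,510 kg.
Stage dry mass = ε × stage wet mass = 0.135 × 122,510 = 16,538.9 kg.
Burnout mass m_f = stage dry + payload = 16,538.9 + 6,990 = 23,528.9 kg.
v_e = Isp · g₀ = 447 × 9.80665 = 4383.6 m/s.
By the Tsiolkovsky rocket equation, Δv = v_e · ln(129,500/23,528.9) = 4383.6 × ln(5.504) = 4383.6 × 1.7055 ≈ 7476 m/s.

Δv ≈ 7480 m/s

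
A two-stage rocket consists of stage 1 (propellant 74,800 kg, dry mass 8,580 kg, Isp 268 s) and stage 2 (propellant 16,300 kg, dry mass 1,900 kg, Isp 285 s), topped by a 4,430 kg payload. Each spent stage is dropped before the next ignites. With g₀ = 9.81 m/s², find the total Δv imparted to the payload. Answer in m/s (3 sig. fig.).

Ignition mass of stage 1 = 74,800+8,580 + 16,300+1,900 + 4,430 = 106,010 kg.
Stage 1: m₀ = 106,010 kg, m_f = 106,010 − 74,800 = 31,210 kg; Δv = 268×9.81×ln(3.397) = 2629.1×1.2228 ≈ 3215 m/s.
Stage 2: m₀ = 22,630 kg, m_f = 22,630 − 16,300 = 6,330 kg; Δv = 285×9.81×ln(3.575) = 2795.9×1.2740 ≈ 3562 m/s.
Total Δv = 3215 + 3562 = 6777 m/s.

Δv ≈ 6780 m/s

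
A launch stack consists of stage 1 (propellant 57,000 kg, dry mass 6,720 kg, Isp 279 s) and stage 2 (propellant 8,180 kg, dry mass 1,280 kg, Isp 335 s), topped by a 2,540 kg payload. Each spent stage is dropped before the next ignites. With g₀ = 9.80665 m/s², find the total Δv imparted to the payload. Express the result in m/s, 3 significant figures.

Δv ≈ 7580 m/s

Ignition mass of stage 1 = 57,000+6,720 + 8,180+1,280 + 2,540 = 75,720 kg.
Stage 1: m₀ = 75,720 kg, m_f = 75,720 − 57,000 = 18,720 kg; Δv = 279×9.80665×ln(4.045) = 2736.1×1.3974 ≈ 3824 m/s.
Stage 2: m₀ = 12,000 kg, m_f = 12,000 − 8,180 = 3,820 kg; Δv = 335×9.80665×ln(3.141) = 3285.2×1.1447 ≈ 3760 m/s.
Total Δv = 3824 + 3760 = 7584 m/s.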